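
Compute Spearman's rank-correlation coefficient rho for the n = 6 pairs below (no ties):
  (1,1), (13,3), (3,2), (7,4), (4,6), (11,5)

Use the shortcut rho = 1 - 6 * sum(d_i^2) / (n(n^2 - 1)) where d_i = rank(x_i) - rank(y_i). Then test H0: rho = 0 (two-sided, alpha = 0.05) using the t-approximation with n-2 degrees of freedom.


Step 1: Rank x and y separately (midranks; no ties here).
rank(x): 1->1, 13->6, 3->2, 7->4, 4->3, 11->5
rank(y): 1->1, 3->3, 2->2, 4->4, 6->6, 5->5
Step 2: d_i = R_x(i) - R_y(i); compute d_i^2.
  (1-1)^2=0, (6-3)^2=9, (2-2)^2=0, (4-4)^2=0, (3-6)^2=9, (5-5)^2=0
sum(d^2) = 18.
Step 3: rho = 1 - 6*18 / (6*(6^2 - 1)) = 1 - 108/210 = 0.485714.
Step 4: Under H0, t = rho * sqrt((n-2)/(1-rho^2)) = 1.1113 ~ t(4).
Step 5: Two-sided p-value from the t-distribution with 4 df = 0.328723.
Step 6: alpha = 0.05. fail to reject H0.

rho = 0.4857, p = 0.328723, fail to reject H0 at alpha = 0.05.


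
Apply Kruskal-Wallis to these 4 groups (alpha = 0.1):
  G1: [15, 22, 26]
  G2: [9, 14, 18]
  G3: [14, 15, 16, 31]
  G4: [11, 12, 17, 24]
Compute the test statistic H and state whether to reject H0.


Step 1: Combine all N = 14 observations and assign midranks.
sorted (value, group, rank): (9,G2,1), (11,G4,2), (12,G4,3), (14,G2,4.5), (14,G3,4.5), (15,G1,6.5), (15,G3,6.5), (16,G3,8), (17,G4,9), (18,G2,10), (22,G1,11), (24,G4,12), (26,G1,13), (31,G3,14)
Step 2: Sum ranks within each group.
R_1 = 30.5 (n_1 = 3)
R_2 = 15.5 (n_2 = 3)
R_3 = 33 (n_3 = 4)
R_4 = 26 (n_4 = 4)
Step 3: H = 12/(N(N+1)) * sum(R_i^2/n_i) - 3(N+1)
     = 12/(14*15) * (30.5^2/3 + 15.5^2/3 + 33^2/4 + 26^2/4) - 3*15
     = 0.057143 * 831.417 - 45
     = 2.509524.
Step 4: Ties present; correction factor C = 1 - 12/(14^3 - 14) = 0.995604. Corrected H = 2.509524 / 0.995604 = 2.520603.
Step 5: Under H0, H ~ chi^2(3); p-value = 0.471579.
Step 6: alpha = 0.1. fail to reject H0.

H = 2.5206, df = 3, p = 0.471579, fail to reject H0.


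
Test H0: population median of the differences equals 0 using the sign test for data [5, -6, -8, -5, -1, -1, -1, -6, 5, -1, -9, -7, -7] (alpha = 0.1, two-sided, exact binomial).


Step 1: Discard zero differences. Original n = 13; n_eff = number of nonzero differences = 13.
Nonzero differences (with sign): +5, -6, -8, -5, -1, -1, -1, -6, +5, -1, -9, -7, -7
Step 2: Count signs: positive = 2, negative = 11.
Step 3: Under H0: P(positive) = 0.5, so the number of positives S ~ Bin(13, 0.5).
Step 4: Two-sided exact p-value = sum of Bin(13,0.5) probabilities at or below the observed probability = 0.022461.
Step 5: alpha = 0.1. reject H0.

n_eff = 13, pos = 2, neg = 11, p = 0.022461, reject H0.


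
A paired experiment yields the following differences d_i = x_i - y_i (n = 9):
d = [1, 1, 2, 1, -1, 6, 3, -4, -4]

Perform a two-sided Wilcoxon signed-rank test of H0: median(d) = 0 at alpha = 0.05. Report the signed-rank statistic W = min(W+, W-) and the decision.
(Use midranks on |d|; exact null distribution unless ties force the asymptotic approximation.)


Step 1: Drop any zero differences (none here) and take |d_i|.
|d| = [1, 1, 2, 1, 1, 6, 3, 4, 4]
Step 2: Midrank |d_i| (ties get averaged ranks).
ranks: |1|->2.5, |1|->2.5, |2|->5, |1|->2.5, |1|->2.5, |6|->9, |3|->6, |4|->7.5, |4|->7.5
Step 3: Attach original signs; sum ranks with positive sign and with negative sign.
W+ = 2.5 + 2.5 + 5 + 2.5 + 9 + 6 = 27.5
W- = 2.5 + 7.5 + 7.5 = 17.5
(Check: W+ + W- = 45 should equal n(n+1)/2 = 45.)
Step 4: Test statistic W = min(W+, W-) = 17.5.
Step 5: Ties in |d|, so use the tie-corrected normal approximation.
        E[W] = n(n+1)/4 = 9*10/4 = 22.5.
        Tie groups: |d|=1 (t=4), |d|=4 (t=2); sum(t^3 - t) = 66.
        Var[W] = n(n+1)(2n+1)/24 - sum(t^3-t)/48 = 1710/24 - 66/48 = 69.875.
        z = (W - E[W]) / sqrt(Var[W]) = (17.5 - 22.5) / 8.3591 = -0.5981.
        Two-sided p = 2*Phi(z) = 0.549741.
Step 6: alpha = 0.05. fail to reject H0.

W+ = 27.5, W- = 17.5, W = min = 17.5, p = 0.549741, fail to reject H0.


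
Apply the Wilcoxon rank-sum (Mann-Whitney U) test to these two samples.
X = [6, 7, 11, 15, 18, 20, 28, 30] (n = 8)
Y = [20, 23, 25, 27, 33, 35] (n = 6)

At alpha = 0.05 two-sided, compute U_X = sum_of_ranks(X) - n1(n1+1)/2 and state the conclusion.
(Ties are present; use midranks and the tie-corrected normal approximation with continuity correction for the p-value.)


Step 1: Combine and sort all 14 observations; assign midranks.
sorted (value, group): (6,X), (7,X), (11,X), (15,X), (18,X), (20,X), (20,Y), (23,Y), (25,Y), (27,Y), (28,X), (30,X), (33,Y), (35,Y)
ranks: 6->1, 7->2, 11->3, 15->4, 18->5, 20->6.5, 20->6.5, 23->8, 25->9, 27->10, 28->11, 30->12, 33->13, 35->14
Step 2: Rank sum for X: R1 = 1 + 2 + 3 + 4 + 5 + 6.5 + 11 + 12 = 44.5.
Step 3: U_X = R1 - n1(n1+1)/2 = 44.5 - 8*9/2 = 44.5 - 36 = 8.5.
       U_Y = n1*n2 - U_X = 48 - 8.5 = 39.5.
Step 4: Ties are present, so use the tie-corrected normal approximation (with continuity correction) for the p-value.
Step 5: p-value = 0.052547; compare to alpha = 0.05. fail to reject H0.

U_X = 8.5, p = 0.052547, fail to reject H0 at alpha = 0.05.


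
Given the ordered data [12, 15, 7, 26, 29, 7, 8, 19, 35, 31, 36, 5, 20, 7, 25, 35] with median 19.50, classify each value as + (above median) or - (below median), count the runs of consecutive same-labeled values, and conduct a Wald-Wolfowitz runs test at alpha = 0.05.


Step 1: Compute median = 19.50; label A = above, B = below.
Labels in order: BBBAABBBAAABABAA  (n_A = 8, n_B = 8)
Step 2: Count runs R = 8.
Step 3: Under H0 (random ordering), E[R] = 2*n_A*n_B/(n_A+n_B) + 1 = 2*8*8/16 + 1 = 9.0000.
        Var[R] = 2*n_A*n_B*(2*n_A*n_B - n_A - n_B) / ((n_A+n_B)^2 * (n_A+n_B-1)) = 14336/3840 = 3.7333.
        SD[R] = 1.9322.
Step 4: Continuity-corrected z = (R + 0.5 - E[R]) / SD[R] = (8 + 0.5 - 9.0000) / 1.9322 = -0.2588.
Step 5: Two-sided p-value via normal approximation = 2*(1 - Phi(|z|)) = 0.795809.
Step 6: alpha = 0.05. fail to reject H0.

R = 8, z = -0.2588, p = 0.795809, fail to reject H0.


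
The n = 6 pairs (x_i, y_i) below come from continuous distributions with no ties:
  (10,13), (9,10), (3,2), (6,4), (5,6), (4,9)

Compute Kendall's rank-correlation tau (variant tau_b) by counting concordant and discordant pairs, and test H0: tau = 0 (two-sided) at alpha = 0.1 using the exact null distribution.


Step 1: Enumerate the 15 unordered pairs (i,j) with i<j and classify each by sign(x_j-x_i) * sign(y_j-y_i).
  (1,2):dx=-1,dy=-3->C; (1,3):dx=-7,dy=-11->C; (1,4):dx=-4,dy=-9->C; (1,5):dx=-5,dy=-7->C
  (1,6):dx=-6,dy=-4->C; (2,3):dx=-6,dy=-8->C; (2,4):dx=-3,dy=-6->C; (2,5):dx=-4,dy=-4->C
  (2,6):dx=-5,dy=-1->C; (3,4):dx=+3,dy=+2->C; (3,5):dx=+2,dy=+4->C; (3,6):dx=+1,dy=+7->C
  (4,5):dx=-1,dy=+2->D; (4,6):dx=-2,dy=+5->D; (5,6):dx=-1,dy=+3->D
Step 2: C = 12, D = 3, total pairs = 15.
Step 3: tau = (C - D)/(n(n-1)/2) = (12 - 3)/15 = 0.600000.
Step 4: Exact two-sided p-value (enumerate n! = 720 permutations of y under H0): p = 0.136111.
Step 5: alpha = 0.1. fail to reject H0.

tau_b = 0.6000 (C=12, D=3), p = 0.136111, fail to reject H0.


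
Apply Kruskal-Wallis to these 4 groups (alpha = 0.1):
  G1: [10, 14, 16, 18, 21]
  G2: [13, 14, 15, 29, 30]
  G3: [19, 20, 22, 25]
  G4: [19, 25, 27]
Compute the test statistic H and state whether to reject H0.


Step 1: Combine all N = 17 observations and assign midranks.
sorted (value, group, rank): (10,G1,1), (13,G2,2), (14,G1,3.5), (14,G2,3.5), (15,G2,5), (16,G1,6), (18,G1,7), (19,G3,8.5), (19,G4,8.5), (20,G3,10), (21,G1,11), (22,G3,12), (25,G3,13.5), (25,G4,13.5), (27,G4,15), (29,G2,16), (30,G2,17)
Step 2: Sum ranks within each group.
R_1 = 28.5 (n_1 = 5)
R_2 = 43.5 (n_2 = 5)
R_3 = 44 (n_3 = 4)
R_4 = 37 (n_4 = 3)
Step 3: H = 12/(N(N+1)) * sum(R_i^2/n_i) - 3(N+1)
     = 12/(17*18) * (28.5^2/5 + 43.5^2/5 + 44^2/4 + 37^2/3) - 3*18
     = 0.039216 * 1481.23 - 54
     = 4.087582.
Step 4: Ties present; correction factor C = 1 - 18/(17^3 - 17) = 0.996324. Corrected H = 4.087582 / 0.996324 = 4.102665.
Step 5: Under H0, H ~ chi^2(3); p-value = 0.250589.
Step 6: alpha = 0.1. fail to reject H0.

H = 4.1027, df = 3, p = 0.250589, fail to reject H0.


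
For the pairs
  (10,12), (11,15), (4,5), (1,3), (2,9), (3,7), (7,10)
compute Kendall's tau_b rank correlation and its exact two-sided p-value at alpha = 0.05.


Step 1: Enumerate the 21 unordered pairs (i,j) with i<j and classify each by sign(x_j-x_i) * sign(y_j-y_i).
  (1,2):dx=+1,dy=+3->C; (1,3):dx=-6,dy=-7->C; (1,4):dx=-9,dy=-9->C; (1,5):dx=-8,dy=-3->C
  (1,6):dx=-7,dy=-5->C; (1,7):dx=-3,dy=-2->C; (2,3):dx=-7,dy=-10->C; (2,4):dx=-10,dy=-12->C
  (2,5):dx=-9,dy=-6->C; (2,6):dx=-8,dy=-8->C; (2,7):dx=-4,dy=-5->C; (3,4):dx=-3,dy=-2->C
  (3,5):dx=-2,dy=+4->D; (3,6):dx=-1,dy=+2->D; (3,7):dx=+3,dy=+5->C; (4,5):dx=+1,dy=+6->C
  (4,6):dx=+2,dy=+4->C; (4,7):dx=+6,dy=+7->C; (5,6):dx=+1,dy=-2->D; (5,7):dx=+5,dy=+1->C
  (6,7):dx=+4,dy=+3->C
Step 2: C = 18, D = 3, total pairs = 21.
Step 3: tau = (C - D)/(n(n-1)/2) = (18 - 3)/21 = 0.714286.
Step 4: Exact two-sided p-value (enumerate n! = 5040 permutations of y under H0): p = 0.030159.
Step 5: alpha = 0.05. reject H0.

tau_b = 0.7143 (C=18, D=3), p = 0.030159, reject H0.


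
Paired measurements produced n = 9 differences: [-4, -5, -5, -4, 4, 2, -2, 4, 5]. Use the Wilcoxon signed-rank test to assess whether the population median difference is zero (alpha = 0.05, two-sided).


Step 1: Drop any zero differences (none here) and take |d_i|.
|d| = [4, 5, 5, 4, 4, 2, 2, 4, 5]
Step 2: Midrank |d_i| (ties get averaged ranks).
ranks: |4|->4.5, |5|->8, |5|->8, |4|->4.5, |4|->4.5, |2|->1.5, |2|->1.5, |4|->4.5, |5|->8
Step 3: Attach original signs; sum ranks with positive sign and with negative sign.
W+ = 4.5 + 1.5 + 4.5 + 8 = 18.5
W- = 4.5 + 8 + 8 + 4.5 + 1.5 = 26.5
(Check: W+ + W- = 45 should equal n(n+1)/2 = 45.)
Step 4: Test statistic W = min(W+, W-) = 18.5.
Step 5: Ties in |d|, so use the tie-corrected normal approximation.
        E[W] = n(n+1)/4 = 9*10/4 = 22.5.
        Tie groups: |d|=2 (t=2), |d|=4 (t=4), |d|=5 (t=3); sum(t^3 - t) = 90.
        Var[W] = n(n+1)(2n+1)/24 - sum(t^3-t)/48 = 1710/24 - 90/48 = 69.375.
        z = (W - E[W]) / sqrt(Var[W]) = (18.5 - 22.5) / 8.3292 = -0.4802.
        Two-sided p = 2*Phi(z) = 0.631057.
Step 6: alpha = 0.05. fail to reject H0.

W+ = 18.5, W- = 26.5, W = min = 18.5, p = 0.631057, fail to reject H0.


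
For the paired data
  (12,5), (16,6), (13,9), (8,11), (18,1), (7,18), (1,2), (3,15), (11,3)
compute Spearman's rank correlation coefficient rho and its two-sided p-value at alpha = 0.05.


Step 1: Rank x and y separately (midranks; no ties here).
rank(x): 12->6, 16->8, 13->7, 8->4, 18->9, 7->3, 1->1, 3->2, 11->5
rank(y): 5->4, 6->5, 9->6, 11->7, 1->1, 18->9, 2->2, 15->8, 3->3
Step 2: d_i = R_x(i) - R_y(i); compute d_i^2.
  (6-4)^2=4, (8-5)^2=9, (7-6)^2=1, (4-7)^2=9, (9-1)^2=64, (3-9)^2=36, (1-2)^2=1, (2-8)^2=36, (5-3)^2=4
sum(d^2) = 164.
Step 3: rho = 1 - 6*164 / (9*(9^2 - 1)) = 1 - 984/720 = -0.366667.
Step 4: Under H0, t = rho * sqrt((n-2)/(1-rho^2)) = -1.0427 ~ t(7).
Step 5: Two-sided p-value from the t-distribution with 7 df = 0.331740.
Step 6: alpha = 0.05. fail to reject H0.

rho = -0.3667, p = 0.331740, fail to reject H0 at alpha = 0.05.


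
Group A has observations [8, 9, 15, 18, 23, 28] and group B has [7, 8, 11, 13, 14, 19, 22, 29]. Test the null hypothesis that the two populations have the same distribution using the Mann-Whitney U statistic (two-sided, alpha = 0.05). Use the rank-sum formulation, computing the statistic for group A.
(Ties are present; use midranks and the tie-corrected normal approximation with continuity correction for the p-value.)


Step 1: Combine and sort all 14 observations; assign midranks.
sorted (value, group): (7,Y), (8,X), (8,Y), (9,X), (11,Y), (13,Y), (14,Y), (15,X), (18,X), (19,Y), (22,Y), (23,X), (28,X), (29,Y)
ranks: 7->1, 8->2.5, 8->2.5, 9->4, 11->5, 13->6, 14->7, 15->8, 18->9, 19->10, 22->11, 23->12, 28->13, 29->14
Step 2: Rank sum for X: R1 = 2.5 + 4 + 8 + 9 + 12 + 13 = 48.5.
Step 3: U_X = R1 - n1(n1+1)/2 = 48.5 - 6*7/2 = 48.5 - 21 = 27.5.
       U_Y = n1*n2 - U_X = 48 - 27.5 = 20.5.
Step 4: Ties are present, so use the tie-corrected normal approximation (with continuity correction) for the p-value.
Step 5: p-value = 0.698220; compare to alpha = 0.05. fail to reject H0.

U_X = 27.5, p = 0.698220, fail to reject H0 at alpha = 0.05.


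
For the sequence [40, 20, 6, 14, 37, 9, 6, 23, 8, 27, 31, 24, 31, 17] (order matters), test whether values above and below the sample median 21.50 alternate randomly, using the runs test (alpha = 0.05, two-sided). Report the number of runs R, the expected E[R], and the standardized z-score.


Step 1: Compute median = 21.50; label A = above, B = below.
Labels in order: ABBBABBABAAAAB  (n_A = 7, n_B = 7)
Step 2: Count runs R = 8.
Step 3: Under H0 (random ordering), E[R] = 2*n_A*n_B/(n_A+n_B) + 1 = 2*7*7/14 + 1 = 8.0000.
        Var[R] = 2*n_A*n_B*(2*n_A*n_B - n_A - n_B) / ((n_A+n_B)^2 * (n_A+n_B-1)) = 8232/2548 = 3.2308.
        SD[R] = 1.7974.
Step 4: R = E[R], so z = 0 with no continuity correction.
Step 5: Two-sided p-value via normal approximation = 2*(1 - Phi(|z|)) = 1.000000.
Step 6: alpha = 0.05. fail to reject H0.

R = 8, z = 0.0000, p = 1.000000, fail to reject H0.


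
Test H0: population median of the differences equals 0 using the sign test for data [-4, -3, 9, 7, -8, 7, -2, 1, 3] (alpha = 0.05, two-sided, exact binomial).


Step 1: Discard zero differences. Original n = 9; n_eff = number of nonzero differences = 9.
Nonzero differences (with sign): -4, -3, +9, +7, -8, +7, -2, +1, +3
Step 2: Count signs: positive = 5, negative = 4.
Step 3: Under H0: P(positive) = 0.5, so the number of positives S ~ Bin(9, 0.5).
Step 4: Two-sided exact p-value = sum of Bin(9,0.5) probabilities at or below the observed probability = 1.000000.
Step 5: alpha = 0.05. fail to reject H0.

n_eff = 9, pos = 5, neg = 4, p = 1.000000, fail to reject H0.


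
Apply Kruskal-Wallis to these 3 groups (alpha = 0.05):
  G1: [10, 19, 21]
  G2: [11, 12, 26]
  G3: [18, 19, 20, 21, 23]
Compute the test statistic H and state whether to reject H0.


Step 1: Combine all N = 11 observations and assign midranks.
sorted (value, group, rank): (10,G1,1), (11,G2,2), (12,G2,3), (18,G3,4), (19,G1,5.5), (19,G3,5.5), (20,G3,7), (21,G1,8.5), (21,G3,8.5), (23,G3,10), (26,G2,11)
Step 2: Sum ranks within each group.
R_1 = 15 (n_1 = 3)
R_2 = 16 (n_2 = 3)
R_3 = 35 (n_3 = 5)
Step 3: H = 12/(N(N+1)) * sum(R_i^2/n_i) - 3(N+1)
     = 12/(11*12) * (15^2/3 + 16^2/3 + 35^2/5) - 3*12
     = 0.090909 * 405.333 - 36
     = 0.848485.
Step 4: Ties present; correction factor C = 1 - 12/(11^3 - 11) = 0.990909. Corrected H = 0.848485 / 0.990909 = 0.856269.
Step 5: Under H0, H ~ chi^2(2); p-value = 0.651724.
Step 6: alpha = 0.05. fail to reject H0.

H = 0.8563, df = 2, p = 0.651724, fail to reject H0.


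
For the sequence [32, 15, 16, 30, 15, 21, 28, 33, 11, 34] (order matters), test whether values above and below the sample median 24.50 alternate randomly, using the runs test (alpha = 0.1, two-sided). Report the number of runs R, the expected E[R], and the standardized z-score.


Step 1: Compute median = 24.50; label A = above, B = below.
Labels in order: ABBABBAABA  (n_A = 5, n_B = 5)
Step 2: Count runs R = 7.
Step 3: Under H0 (random ordering), E[R] = 2*n_A*n_B/(n_A+n_B) + 1 = 2*5*5/10 + 1 = 6.0000.
        Var[R] = 2*n_A*n_B*(2*n_A*n_B - n_A - n_B) / ((n_A+n_B)^2 * (n_A+n_B-1)) = 2000/900 = 2.2222.
        SD[R] = 1.4907.
Step 4: Continuity-corrected z = (R - 0.5 - E[R]) / SD[R] = (7 - 0.5 - 6.0000) / 1.4907 = 0.3354.
Step 5: Two-sided p-value via normal approximation = 2*(1 - Phi(|z|)) = 0.737316.
Step 6: alpha = 0.1. fail to reject H0.

R = 7, z = 0.3354, p = 0.737316, fail to reject H0.


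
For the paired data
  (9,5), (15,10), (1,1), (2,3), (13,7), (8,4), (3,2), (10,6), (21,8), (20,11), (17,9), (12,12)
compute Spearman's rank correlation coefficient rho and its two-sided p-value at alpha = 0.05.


Step 1: Rank x and y separately (midranks; no ties here).
rank(x): 9->5, 15->9, 1->1, 2->2, 13->8, 8->4, 3->3, 10->6, 21->12, 20->11, 17->10, 12->7
rank(y): 5->5, 10->10, 1->1, 3->3, 7->7, 4->4, 2->2, 6->6, 8->8, 11->11, 9->9, 12->12
Step 2: d_i = R_x(i) - R_y(i); compute d_i^2.
  (5-5)^2=0, (9-10)^2=1, (1-1)^2=0, (2-3)^2=1, (8-7)^2=1, (4-4)^2=0, (3-2)^2=1, (6-6)^2=0, (12-8)^2=16, (11-11)^2=0, (10-9)^2=1, (7-12)^2=25
sum(d^2) = 46.
Step 3: rho = 1 - 6*46 / (12*(12^2 - 1)) = 1 - 276/1716 = 0.839161.
Step 4: Under H0, t = rho * sqrt((n-2)/(1-rho^2)) = 4.8791 ~ t(10).
Step 5: Two-sided p-value from the t-distribution with 10 df = 0.000643.
Step 6: alpha = 0.05. reject H0.

rho = 0.8392, p = 0.000643, reject H0 at alpha = 0.05.


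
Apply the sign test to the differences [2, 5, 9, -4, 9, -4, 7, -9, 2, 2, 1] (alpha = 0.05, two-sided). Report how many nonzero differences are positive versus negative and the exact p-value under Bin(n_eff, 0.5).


Step 1: Discard zero differences. Original n = 11; n_eff = number of nonzero differences = 11.
Nonzero differences (with sign): +2, +5, +9, -4, +9, -4, +7, -9, +2, +2, +1
Step 2: Count signs: positive = 8, negative = 3.
Step 3: Under H0: P(positive) = 0.5, so the number of positives S ~ Bin(11, 0.5).
Step 4: Two-sided exact p-value = sum of Bin(11,0.5) probabilities at or below the observed probability = 0.226562.
Step 5: alpha = 0.05. fail to reject H0.

n_eff = 11, pos = 8, neg = 3, p = 0.226562, fail to reject H0.


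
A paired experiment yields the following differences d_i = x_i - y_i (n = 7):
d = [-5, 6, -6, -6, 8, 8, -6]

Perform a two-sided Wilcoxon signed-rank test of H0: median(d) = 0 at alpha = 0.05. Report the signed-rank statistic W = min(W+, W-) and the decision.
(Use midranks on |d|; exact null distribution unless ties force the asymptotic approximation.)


Step 1: Drop any zero differences (none here) and take |d_i|.
|d| = [5, 6, 6, 6, 8, 8, 6]
Step 2: Midrank |d_i| (ties get averaged ranks).
ranks: |5|->1, |6|->3.5, |6|->3.5, |6|->3.5, |8|->6.5, |8|->6.5, |6|->3.5
Step 3: Attach original signs; sum ranks with positive sign and with negative sign.
W+ = 3.5 + 6.5 + 6.5 = 16.5
W- = 1 + 3.5 + 3.5 + 3.5 = 11.5
(Check: W+ + W- = 28 should equal n(n+1)/2 = 28.)
Step 4: Test statistic W = min(W+, W-) = 11.5.
Step 5: Ties in |d|, so use the tie-corrected normal approximation.
        E[W] = n(n+1)/4 = 7*8/4 = 14.
        Tie groups: |d|=6 (t=4), |d|=8 (t=2); sum(t^3 - t) = 66.
        Var[W] = n(n+1)(2n+1)/24 - sum(t^3-t)/48 = 840/24 - 66/48 = 33.625.
        z = (W - E[W]) / sqrt(Var[W]) = (11.5 - 14) / 5.7987 = -0.4311.
        Two-sided p = 2*Phi(z) = 0.666373.
Step 6: alpha = 0.05. fail to reject H0.

W+ = 16.5, W- = 11.5, W = min = 11.5, p = 0.666373, fail to reject H0.


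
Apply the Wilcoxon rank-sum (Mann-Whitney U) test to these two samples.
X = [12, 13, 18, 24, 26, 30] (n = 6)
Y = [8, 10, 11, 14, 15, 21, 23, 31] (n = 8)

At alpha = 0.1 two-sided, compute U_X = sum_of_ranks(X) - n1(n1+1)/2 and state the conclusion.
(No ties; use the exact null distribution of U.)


Step 1: Combine and sort all 14 observations; assign midranks.
sorted (value, group): (8,Y), (10,Y), (11,Y), (12,X), (13,X), (14,Y), (15,Y), (18,X), (21,Y), (23,Y), (24,X), (26,X), (30,X), (31,Y)
ranks: 8->1, 10->2, 11->3, 12->4, 13->5, 14->6, 15->7, 18->8, 21->9, 23->10, 24->11, 26->12, 30->13, 31->14
Step 2: Rank sum for X: R1 = 4 + 5 + 8 + 11 + 12 + 13 = 53.
Step 3: U_X = R1 - n1(n1+1)/2 = 53 - 6*7/2 = 53 - 21 = 32.
       U_Y = n1*n2 - U_X = 48 - 32 = 16.
Step 4: No ties, so the exact null distribution of U (based on enumerating the C(14,6) = 3003 equally likely rank assignments) gives the two-sided p-value.
Step 5: p-value = 0.344988; compare to alpha = 0.1. fail to reject H0.

U_X = 32, p = 0.344988, fail to reject H0 at alpha = 0.1.


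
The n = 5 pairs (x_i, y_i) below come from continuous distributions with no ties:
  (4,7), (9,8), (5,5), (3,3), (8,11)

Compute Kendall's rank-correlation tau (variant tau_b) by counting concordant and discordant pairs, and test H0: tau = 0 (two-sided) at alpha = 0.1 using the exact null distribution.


Step 1: Enumerate the 10 unordered pairs (i,j) with i<j and classify each by sign(x_j-x_i) * sign(y_j-y_i).
  (1,2):dx=+5,dy=+1->C; (1,3):dx=+1,dy=-2->D; (1,4):dx=-1,dy=-4->C; (1,5):dx=+4,dy=+4->C
  (2,3):dx=-4,dy=-3->C; (2,4):dx=-6,dy=-5->C; (2,5):dx=-1,dy=+3->D; (3,4):dx=-2,dy=-2->C
  (3,5):dx=+3,dy=+6->C; (4,5):dx=+5,dy=+8->C
Step 2: C = 8, D = 2, total pairs = 10.
Step 3: tau = (C - D)/(n(n-1)/2) = (8 - 2)/10 = 0.600000.
Step 4: Exact two-sided p-value (enumerate n! = 120 permutations of y under H0): p = 0.233333.
Step 5: alpha = 0.1. fail to reject H0.

tau_b = 0.6000 (C=8, D=2), p = 0.233333, fail to reject H0.


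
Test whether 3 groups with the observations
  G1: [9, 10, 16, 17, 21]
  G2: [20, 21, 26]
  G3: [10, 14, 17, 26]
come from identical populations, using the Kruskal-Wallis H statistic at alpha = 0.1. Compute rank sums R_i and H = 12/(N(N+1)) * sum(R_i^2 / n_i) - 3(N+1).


Step 1: Combine all N = 12 observations and assign midranks.
sorted (value, group, rank): (9,G1,1), (10,G1,2.5), (10,G3,2.5), (14,G3,4), (16,G1,5), (17,G1,6.5), (17,G3,6.5), (20,G2,8), (21,G1,9.5), (21,G2,9.5), (26,G2,11.5), (26,G3,11.5)
Step 2: Sum ranks within each group.
R_1 = 24.5 (n_1 = 5)
R_2 = 29 (n_2 = 3)
R_3 = 24.5 (n_3 = 4)
Step 3: H = 12/(N(N+1)) * sum(R_i^2/n_i) - 3(N+1)
     = 12/(12*13) * (24.5^2/5 + 29^2/3 + 24.5^2/4) - 3*13
     = 0.076923 * 550.446 - 39
     = 3.341987.
Step 4: Ties present; correction factor C = 1 - 24/(12^3 - 12) = 0.986014. Corrected H = 3.341987 / 0.986014 = 3.389391.
Step 5: Under H0, H ~ chi^2(2); p-value = 0.183655.
Step 6: alpha = 0.1. fail to reject H0.

H = 3.3894, df = 2, p = 0.183655, fail to reject H0.


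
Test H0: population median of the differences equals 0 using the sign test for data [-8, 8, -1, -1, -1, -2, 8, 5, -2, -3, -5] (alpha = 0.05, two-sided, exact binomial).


Step 1: Discard zero differences. Original n = 11; n_eff = number of nonzero differences = 11.
Nonzero differences (with sign): -8, +8, -1, -1, -1, -2, +8, +5, -2, -3, -5
Step 2: Count signs: positive = 3, negative = 8.
Step 3: Under H0: P(positive) = 0.5, so the number of positives S ~ Bin(11, 0.5).
Step 4: Two-sided exact p-value = sum of Bin(11,0.5) probabilities at or below the observed probability = 0.226562.
Step 5: alpha = 0.05. fail to reject H0.

n_eff = 11, pos = 3, neg = 8, p = 0.226562, fail to reject H0.


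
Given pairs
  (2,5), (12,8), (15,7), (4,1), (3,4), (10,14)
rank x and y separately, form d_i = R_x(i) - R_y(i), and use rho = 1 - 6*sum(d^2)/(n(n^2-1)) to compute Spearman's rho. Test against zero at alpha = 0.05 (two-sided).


Step 1: Rank x and y separately (midranks; no ties here).
rank(x): 2->1, 12->5, 15->6, 4->3, 3->2, 10->4
rank(y): 5->3, 8->5, 7->4, 1->1, 4->2, 14->6
Step 2: d_i = R_x(i) - R_y(i); compute d_i^2.
  (1-3)^2=4, (5-5)^2=0, (6-4)^2=4, (3-1)^2=4, (2-2)^2=0, (4-6)^2=4
sum(d^2) = 16.
Step 3: rho = 1 - 6*16 / (6*(6^2 - 1)) = 1 - 96/210 = 0.542857.
Step 4: Under H0, t = rho * sqrt((n-2)/(1-rho^2)) = 1.2928 ~ t(4).
Step 5: Two-sided p-value from the t-distribution with 4 df = 0.265703.
Step 6: alpha = 0.05. fail to reject H0.

rho = 0.5429, p = 0.265703, fail to reject H0 at alpha = 0.05.


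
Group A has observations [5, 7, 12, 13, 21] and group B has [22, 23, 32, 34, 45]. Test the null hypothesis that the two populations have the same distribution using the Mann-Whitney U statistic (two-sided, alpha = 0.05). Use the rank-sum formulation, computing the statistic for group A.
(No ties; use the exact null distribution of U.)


Step 1: Combine and sort all 10 observations; assign midranks.
sorted (value, group): (5,X), (7,X), (12,X), (13,X), (21,X), (22,Y), (23,Y), (32,Y), (34,Y), (45,Y)
ranks: 5->1, 7->2, 12->3, 13->4, 21->5, 22->6, 23->7, 32->8, 34->9, 45->10
Step 2: Rank sum for X: R1 = 1 + 2 + 3 + 4 + 5 = 15.
Step 3: U_X = R1 - n1(n1+1)/2 = 15 - 5*6/2 = 15 - 15 = 0.
       U_Y = n1*n2 - U_X = 25 - 0 = 25.
Step 4: No ties, so the exact null distribution of U (based on enumerating the C(10,5) = 252 equally likely rank assignments) gives the two-sided p-value.
Step 5: p-value = 0.007937; compare to alpha = 0.05. reject H0.

U_X = 0, p = 0.007937, reject H0 at alpha = 0.05.


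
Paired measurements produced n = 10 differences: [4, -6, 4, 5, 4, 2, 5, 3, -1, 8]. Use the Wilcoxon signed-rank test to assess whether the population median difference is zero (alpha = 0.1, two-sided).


Step 1: Drop any zero differences (none here) and take |d_i|.
|d| = [4, 6, 4, 5, 4, 2, 5, 3, 1, 8]
Step 2: Midrank |d_i| (ties get averaged ranks).
ranks: |4|->5, |6|->9, |4|->5, |5|->7.5, |4|->5, |2|->2, |5|->7.5, |3|->3, |1|->1, |8|->10
Step 3: Attach original signs; sum ranks with positive sign and with negative sign.
W+ = 5 + 5 + 7.5 + 5 + 2 + 7.5 + 3 + 10 = 45
W- = 9 + 1 = 10
(Check: W+ + W- = 55 should equal n(n+1)/2 = 55.)
Step 4: Test statistic W = min(W+, W-) = 10.
Step 5: Ties in |d|, so use the tie-corrected normal approximation.
        E[W] = n(n+1)/4 = 10*11/4 = 27.5.
        Tie groups: |d|=4 (t=3), |d|=5 (t=2); sum(t^3 - t) = 30.
        Var[W] = n(n+1)(2n+1)/24 - sum(t^3-t)/48 = 2310/24 - 30/48 = 95.625.
        z = (W - E[W]) / sqrt(Var[W]) = (10 - 27.5) / 9.7788 = -1.7896.
        Two-sided p = 2*Phi(z) = 0.073521.
Step 6: alpha = 0.1. reject H0.

W+ = 45, W- = 10, W = min = 10, p = 0.073521, reject H0.


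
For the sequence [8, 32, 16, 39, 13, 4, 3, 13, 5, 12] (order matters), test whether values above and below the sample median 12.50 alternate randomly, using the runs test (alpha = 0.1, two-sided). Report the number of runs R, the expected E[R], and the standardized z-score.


Step 1: Compute median = 12.50; label A = above, B = below.
Labels in order: BAAAABBABB  (n_A = 5, n_B = 5)
Step 2: Count runs R = 5.
Step 3: Under H0 (random ordering), E[R] = 2*n_A*n_B/(n_A+n_B) + 1 = 2*5*5/10 + 1 = 6.0000.
        Var[R] = 2*n_A*n_B*(2*n_A*n_B - n_A - n_B) / ((n_A+n_B)^2 * (n_A+n_B-1)) = 2000/900 = 2.2222.
        SD[R] = 1.4907.
Step 4: Continuity-corrected z = (R + 0.5 - E[R]) / SD[R] = (5 + 0.5 - 6.0000) / 1.4907 = -0.3354.
Step 5: Two-sided p-value via normal approximation = 2*(1 - Phi(|z|)) = 0.737316.
Step 6: alpha = 0.1. fail to reject H0.

R = 5, z = -0.3354, p = 0.737316, fail to reject H0.


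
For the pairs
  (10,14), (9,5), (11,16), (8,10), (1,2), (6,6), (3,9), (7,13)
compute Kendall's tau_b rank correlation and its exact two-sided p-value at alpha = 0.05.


Step 1: Enumerate the 28 unordered pairs (i,j) with i<j and classify each by sign(x_j-x_i) * sign(y_j-y_i).
  (1,2):dx=-1,dy=-9->C; (1,3):dx=+1,dy=+2->C; (1,4):dx=-2,dy=-4->C; (1,5):dx=-9,dy=-12->C
  (1,6):dx=-4,dy=-8->C; (1,7):dx=-7,dy=-5->C; (1,8):dx=-3,dy=-1->C; (2,3):dx=+2,dy=+11->C
  (2,4):dx=-1,dy=+5->D; (2,5):dx=-8,dy=-3->C; (2,6):dx=-3,dy=+1->D; (2,7):dx=-6,dy=+4->D
  (2,8):dx=-2,dy=+8->D; (3,4):dx=-3,dy=-6->C; (3,5):dx=-10,dy=-14->C; (3,6):dx=-5,dy=-10->C
  (3,7):dx=-8,dy=-7->C; (3,8):dx=-4,dy=-3->C; (4,5):dx=-7,dy=-8->C; (4,6):dx=-2,dy=-4->C
  (4,7):dx=-5,dy=-1->C; (4,8):dx=-1,dy=+3->D; (5,6):dx=+5,dy=+4->C; (5,7):dx=+2,dy=+7->C
  (5,8):dx=+6,dy=+11->C; (6,7):dx=-3,dy=+3->D; (6,8):dx=+1,dy=+7->C; (7,8):dx=+4,dy=+4->C
Step 2: C = 22, D = 6, total pairs = 28.
Step 3: tau = (C - D)/(n(n-1)/2) = (22 - 6)/28 = 0.571429.
Step 4: Exact two-sided p-value (enumerate n! = 40320 permutations of y under H0): p = 0.061012.
Step 5: alpha = 0.05. fail to reject H0.

tau_b = 0.5714 (C=22, D=6), p = 0.061012, fail to reject H0.


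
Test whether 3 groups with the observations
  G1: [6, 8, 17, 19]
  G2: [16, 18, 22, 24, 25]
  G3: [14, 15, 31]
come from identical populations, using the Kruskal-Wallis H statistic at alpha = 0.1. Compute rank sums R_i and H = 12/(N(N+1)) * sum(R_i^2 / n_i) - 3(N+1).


Step 1: Combine all N = 12 observations and assign midranks.
sorted (value, group, rank): (6,G1,1), (8,G1,2), (14,G3,3), (15,G3,4), (16,G2,5), (17,G1,6), (18,G2,7), (19,G1,8), (22,G2,9), (24,G2,10), (25,G2,11), (31,G3,12)
Step 2: Sum ranks within each group.
R_1 = 17 (n_1 = 4)
R_2 = 42 (n_2 = 5)
R_3 = 19 (n_3 = 3)
Step 3: H = 12/(N(N+1)) * sum(R_i^2/n_i) - 3(N+1)
     = 12/(12*13) * (17^2/4 + 42^2/5 + 19^2/3) - 3*13
     = 0.076923 * 545.383 - 39
     = 2.952564.
Step 4: No ties, so H is used without correction.
Step 5: Under H0, H ~ chi^2(2); p-value = 0.228486.
Step 6: alpha = 0.1. fail to reject H0.

H = 2.9526, df = 2, p = 0.228486, fail to reject H0.


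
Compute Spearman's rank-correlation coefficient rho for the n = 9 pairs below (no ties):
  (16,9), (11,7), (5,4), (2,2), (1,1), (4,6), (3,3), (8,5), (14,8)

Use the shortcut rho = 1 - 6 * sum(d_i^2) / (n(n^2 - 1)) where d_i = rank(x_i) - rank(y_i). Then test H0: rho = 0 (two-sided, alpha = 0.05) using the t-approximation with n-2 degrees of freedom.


Step 1: Rank x and y separately (midranks; no ties here).
rank(x): 16->9, 11->7, 5->5, 2->2, 1->1, 4->4, 3->3, 8->6, 14->8
rank(y): 9->9, 7->7, 4->4, 2->2, 1->1, 6->6, 3->3, 5->5, 8->8
Step 2: d_i = R_x(i) - R_y(i); compute d_i^2.
  (9-9)^2=0, (7-7)^2=0, (5-4)^2=1, (2-2)^2=0, (1-1)^2=0, (4-6)^2=4, (3-3)^2=0, (6-5)^2=1, (8-8)^2=0
sum(d^2) = 6.
Step 3: rho = 1 - 6*6 / (9*(9^2 - 1)) = 1 - 36/720 = 0.950000.
Step 4: Under H0, t = rho * sqrt((n-2)/(1-rho^2)) = 8.0495 ~ t(7).
Step 5: Two-sided p-value from the t-distribution with 7 df = 0.000088.
Step 6: alpha = 0.05. reject H0.

rho = 0.9500, p = 0.000088, reject H0 at alpha = 0.05.


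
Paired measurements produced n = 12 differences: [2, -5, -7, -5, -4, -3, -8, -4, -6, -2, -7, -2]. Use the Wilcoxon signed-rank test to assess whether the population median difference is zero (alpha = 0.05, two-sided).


Step 1: Drop any zero differences (none here) and take |d_i|.
|d| = [2, 5, 7, 5, 4, 3, 8, 4, 6, 2, 7, 2]
Step 2: Midrank |d_i| (ties get averaged ranks).
ranks: |2|->2, |5|->7.5, |7|->10.5, |5|->7.5, |4|->5.5, |3|->4, |8|->12, |4|->5.5, |6|->9, |2|->2, |7|->10.5, |2|->2
Step 3: Attach original signs; sum ranks with positive sign and with negative sign.
W+ = 2 = 2
W- = 7.5 + 10.5 + 7.5 + 5.5 + 4 + 12 + 5.5 + 9 + 2 + 10.5 + 2 = 76
(Check: W+ + W- = 78 should equal n(n+1)/2 = 78.)
Step 4: Test statistic W = min(W+, W-) = 2.
Step 5: Ties in |d|, so use the tie-corrected normal approximation.
        E[W] = n(n+1)/4 = 12*13/4 = 39.
        Tie groups: |d|=2 (t=3), |d|=4 (t=2), |d|=5 (t=2), |d|=7 (t=2); sum(t^3 - t) = 42.
        Var[W] = n(n+1)(2n+1)/24 - sum(t^3-t)/48 = 3900/24 - 42/48 = 161.625.
        z = (W - E[W]) / sqrt(Var[W]) = (2 - 39) / 12.7132 = -2.9104.
        Two-sided p = 2*Phi(z) = 0.003610.
Step 6: alpha = 0.05. reject H0.

W+ = 2, W- = 76, W = min = 2, p = 0.003610, reject H0.


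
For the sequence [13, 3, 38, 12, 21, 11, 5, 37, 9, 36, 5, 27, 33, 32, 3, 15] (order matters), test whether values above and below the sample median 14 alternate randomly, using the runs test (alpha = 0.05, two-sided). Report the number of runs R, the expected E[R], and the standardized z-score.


Step 1: Compute median = 14; label A = above, B = below.
Labels in order: BBABABBABABAAABA  (n_A = 8, n_B = 8)
Step 2: Count runs R = 12.
Step 3: Under H0 (random ordering), E[R] = 2*n_A*n_B/(n_A+n_B) + 1 = 2*8*8/16 + 1 = 9.0000.
        Var[R] = 2*n_A*n_B*(2*n_A*n_B - n_A - n_B) / ((n_A+n_B)^2 * (n_A+n_B-1)) = 14336/3840 = 3.7333.
        SD[R] = 1.9322.
Step 4: Continuity-corrected z = (R - 0.5 - E[R]) / SD[R] = (12 - 0.5 - 9.0000) / 1.9322 = 1.2939.
Step 5: Two-sided p-value via normal approximation = 2*(1 - Phi(|z|)) = 0.195709.
Step 6: alpha = 0.05. fail to reject H0.

R = 12, z = 1.2939, p = 0.195709, fail to reject H0.


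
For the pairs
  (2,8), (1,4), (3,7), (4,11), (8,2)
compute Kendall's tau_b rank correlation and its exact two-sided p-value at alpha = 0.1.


Step 1: Enumerate the 10 unordered pairs (i,j) with i<j and classify each by sign(x_j-x_i) * sign(y_j-y_i).
  (1,2):dx=-1,dy=-4->C; (1,3):dx=+1,dy=-1->D; (1,4):dx=+2,dy=+3->C; (1,5):dx=+6,dy=-6->D
  (2,3):dx=+2,dy=+3->C; (2,4):dx=+3,dy=+7->C; (2,5):dx=+7,dy=-2->D; (3,4):dx=+1,dy=+4->C
  (3,5):dx=+5,dy=-5->D; (4,5):dx=+4,dy=-9->D
Step 2: C = 5, D = 5, total pairs = 10.
Step 3: tau = (C - D)/(n(n-1)/2) = (5 - 5)/10 = 0.000000.
Step 4: Exact two-sided p-value (enumerate n! = 120 permutations of y under H0): p = 1.000000.
Step 5: alpha = 0.1. fail to reject H0.

tau_b = 0.0000 (C=5, D=5), p = 1.000000, fail to reject H0.


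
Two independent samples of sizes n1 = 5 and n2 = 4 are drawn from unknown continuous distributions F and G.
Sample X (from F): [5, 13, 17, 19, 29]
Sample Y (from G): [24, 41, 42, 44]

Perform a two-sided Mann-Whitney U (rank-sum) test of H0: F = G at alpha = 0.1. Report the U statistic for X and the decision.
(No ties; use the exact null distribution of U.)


Step 1: Combine and sort all 9 observations; assign midranks.
sorted (value, group): (5,X), (13,X), (17,X), (19,X), (24,Y), (29,X), (41,Y), (42,Y), (44,Y)
ranks: 5->1, 13->2, 17->3, 19->4, 24->5, 29->6, 41->7, 42->8, 44->9
Step 2: Rank sum for X: R1 = 1 + 2 + 3 + 4 + 6 = 16.
Step 3: U_X = R1 - n1(n1+1)/2 = 16 - 5*6/2 = 16 - 15 = 1.
       U_Y = n1*n2 - U_X = 20 - 1 = 19.
Step 4: No ties, so the exact null distribution of U (based on enumerating the C(9,5) = 126 equally likely rank assignments) gives the two-sided p-value.
Step 5: p-value = 0.031746; compare to alpha = 0.1. reject H0.

U_X = 1, p = 0.031746, reject H0 at alpha = 0.1.


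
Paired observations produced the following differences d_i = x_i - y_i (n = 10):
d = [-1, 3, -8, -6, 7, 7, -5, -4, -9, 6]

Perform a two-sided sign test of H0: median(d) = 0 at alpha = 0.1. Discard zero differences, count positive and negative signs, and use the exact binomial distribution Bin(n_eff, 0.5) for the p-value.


Step 1: Discard zero differences. Original n = 10; n_eff = number of nonzero differences = 10.
Nonzero differences (with sign): -1, +3, -8, -6, +7, +7, -5, -4, -9, +6
Step 2: Count signs: positive = 4, negative = 6.
Step 3: Under H0: P(positive) = 0.5, so the number of positives S ~ Bin(10, 0.5).
Step 4: Two-sided exact p-value = sum of Bin(10,0.5) probabilities at or below the observed probability = 0.753906.
Step 5: alpha = 0.1. fail to reject H0.

n_eff = 10, pos = 4, neg = 6, p = 0.753906, fail to reject H0.


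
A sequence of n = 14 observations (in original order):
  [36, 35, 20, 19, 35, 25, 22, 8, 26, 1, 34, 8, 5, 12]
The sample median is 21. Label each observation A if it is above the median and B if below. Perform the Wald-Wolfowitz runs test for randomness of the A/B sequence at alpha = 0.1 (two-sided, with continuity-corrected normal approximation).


Step 1: Compute median = 21; label A = above, B = below.
Labels in order: AABBAAABABABBB  (n_A = 7, n_B = 7)
Step 2: Count runs R = 8.
Step 3: Under H0 (random ordering), E[R] = 2*n_A*n_B/(n_A+n_B) + 1 = 2*7*7/14 + 1 = 8.0000.
        Var[R] = 2*n_A*n_B*(2*n_A*n_B - n_A - n_B) / ((n_A+n_B)^2 * (n_A+n_B-1)) = 8232/2548 = 3.2308.
        SD[R] = 1.7974.
Step 4: R = E[R], so z = 0 with no continuity correction.
Step 5: Two-sided p-value via normal approximation = 2*(1 - Phi(|z|)) = 1.000000.
Step 6: alpha = 0.1. fail to reject H0.

R = 8, z = 0.0000, p = 1.000000, fail to reject H0.


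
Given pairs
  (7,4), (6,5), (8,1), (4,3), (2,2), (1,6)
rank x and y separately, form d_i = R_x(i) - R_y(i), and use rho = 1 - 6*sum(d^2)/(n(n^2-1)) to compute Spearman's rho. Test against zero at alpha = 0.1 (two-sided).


Step 1: Rank x and y separately (midranks; no ties here).
rank(x): 7->5, 6->4, 8->6, 4->3, 2->2, 1->1
rank(y): 4->4, 5->5, 1->1, 3->3, 2->2, 6->6
Step 2: d_i = R_x(i) - R_y(i); compute d_i^2.
  (5-4)^2=1, (4-5)^2=1, (6-1)^2=25, (3-3)^2=0, (2-2)^2=0, (1-6)^2=25
sum(d^2) = 52.
Step 3: rho = 1 - 6*52 / (6*(6^2 - 1)) = 1 - 312/210 = -0.485714.
Step 4: Under H0, t = rho * sqrt((n-2)/(1-rho^2)) = -1.1113 ~ t(4).
Step 5: Two-sided p-value from the t-distribution with 4 df = 0.328723.
Step 6: alpha = 0.1. fail to reject H0.

rho = -0.4857, p = 0.328723, fail to reject H0 at alpha = 0.1.


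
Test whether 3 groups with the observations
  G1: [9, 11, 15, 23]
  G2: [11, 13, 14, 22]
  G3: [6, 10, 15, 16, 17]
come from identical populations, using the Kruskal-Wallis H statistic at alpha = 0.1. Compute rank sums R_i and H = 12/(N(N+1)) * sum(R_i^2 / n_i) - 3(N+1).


Step 1: Combine all N = 13 observations and assign midranks.
sorted (value, group, rank): (6,G3,1), (9,G1,2), (10,G3,3), (11,G1,4.5), (11,G2,4.5), (13,G2,6), (14,G2,7), (15,G1,8.5), (15,G3,8.5), (16,G3,10), (17,G3,11), (22,G2,12), (23,G1,13)
Step 2: Sum ranks within each group.
R_1 = 28 (n_1 = 4)
R_2 = 29.5 (n_2 = 4)
R_3 = 33.5 (n_3 = 5)
Step 3: H = 12/(N(N+1)) * sum(R_i^2/n_i) - 3(N+1)
     = 12/(13*14) * (28^2/4 + 29.5^2/4 + 33.5^2/5) - 3*14
     = 0.065934 * 638.013 - 42
     = 0.066758.
Step 4: Ties present; correction factor C = 1 - 12/(13^3 - 13) = 0.994505. Corrected H = 0.066758 / 0.994505 = 0.067127.
Step 5: Under H0, H ~ chi^2(2); p-value = 0.966993.
Step 6: alpha = 0.1. fail to reject H0.

H = 0.0671, df = 2, p = 0.966993, fail to reject H0.


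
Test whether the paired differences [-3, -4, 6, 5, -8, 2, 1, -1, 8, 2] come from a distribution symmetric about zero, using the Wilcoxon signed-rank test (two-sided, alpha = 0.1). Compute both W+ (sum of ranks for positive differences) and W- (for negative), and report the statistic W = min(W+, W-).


Step 1: Drop any zero differences (none here) and take |d_i|.
|d| = [3, 4, 6, 5, 8, 2, 1, 1, 8, 2]
Step 2: Midrank |d_i| (ties get averaged ranks).
ranks: |3|->5, |4|->6, |6|->8, |5|->7, |8|->9.5, |2|->3.5, |1|->1.5, |1|->1.5, |8|->9.5, |2|->3.5
Step 3: Attach original signs; sum ranks with positive sign and with negative sign.
W+ = 8 + 7 + 3.5 + 1.5 + 9.5 + 3.5 = 33
W- = 5 + 6 + 9.5 + 1.5 = 22
(Check: W+ + W- = 55 should equal n(n+1)/2 = 55.)
Step 4: Test statistic W = min(W+, W-) = 22.
Step 5: Ties in |d|, so use the tie-corrected normal approximation.
        E[W] = n(n+1)/4 = 10*11/4 = 27.5.
        Tie groups: |d|=1 (t=2), |d|=2 (t=2), |d|=8 (t=2); sum(t^3 - t) = 18.
        Var[W] = n(n+1)(2n+1)/24 - sum(t^3-t)/48 = 2310/24 - 18/48 = 95.875.
        z = (W - E[W]) / sqrt(Var[W]) = (22 - 27.5) / 9.7916 = -0.5617.
        Two-sided p = 2*Phi(z) = 0.574316.
Step 6: alpha = 0.1. fail to reject H0.

W+ = 33, W- = 22, W = min = 22, p = 0.574316, fail to reject H0.


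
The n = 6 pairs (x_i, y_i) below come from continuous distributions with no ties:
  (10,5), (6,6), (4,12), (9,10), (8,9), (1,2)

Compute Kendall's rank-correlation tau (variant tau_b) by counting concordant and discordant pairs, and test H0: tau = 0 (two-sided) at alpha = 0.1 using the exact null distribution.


Step 1: Enumerate the 15 unordered pairs (i,j) with i<j and classify each by sign(x_j-x_i) * sign(y_j-y_i).
  (1,2):dx=-4,dy=+1->D; (1,3):dx=-6,dy=+7->D; (1,4):dx=-1,dy=+5->D; (1,5):dx=-2,dy=+4->D
  (1,6):dx=-9,dy=-3->C; (2,3):dx=-2,dy=+6->D; (2,4):dx=+3,dy=+4->C; (2,5):dx=+2,dy=+3->C
  (2,6):dx=-5,dy=-4->C; (3,4):dx=+5,dy=-2->D; (3,5):dx=+4,dy=-3->D; (3,6):dx=-3,dy=-10->C
  (4,5):dx=-1,dy=-1->C; (4,6):dx=-8,dy=-8->C; (5,6):dx=-7,dy=-7->C
Step 2: C = 8, D = 7, total pairs = 15.
Step 3: tau = (C - D)/(n(n-1)/2) = (8 - 7)/15 = 0.066667.
Step 4: Exact two-sided p-value (enumerate n! = 720 permutations of y under H0): p = 1.000000.
Step 5: alpha = 0.1. fail to reject H0.

tau_b = 0.0667 (C=8, D=7), p = 1.000000, fail to reject H0.


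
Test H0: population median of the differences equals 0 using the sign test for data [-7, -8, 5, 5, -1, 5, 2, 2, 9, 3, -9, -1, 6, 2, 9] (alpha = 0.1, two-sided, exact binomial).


Step 1: Discard zero differences. Original n = 15; n_eff = number of nonzero differences = 15.
Nonzero differences (with sign): -7, -8, +5, +5, -1, +5, +2, +2, +9, +3, -9, -1, +6, +2, +9
Step 2: Count signs: positive = 10, negative = 5.
Step 3: Under H0: P(positive) = 0.5, so the number of positives S ~ Bin(15, 0.5).
Step 4: Two-sided exact p-value = sum of Bin(15,0.5) probabilities at or below the observed probability = 0.301758.
Step 5: alpha = 0.1. fail to reject H0.

n_eff = 15, pos = 10, neg = 5, p = 0.301758, fail to reject H0.


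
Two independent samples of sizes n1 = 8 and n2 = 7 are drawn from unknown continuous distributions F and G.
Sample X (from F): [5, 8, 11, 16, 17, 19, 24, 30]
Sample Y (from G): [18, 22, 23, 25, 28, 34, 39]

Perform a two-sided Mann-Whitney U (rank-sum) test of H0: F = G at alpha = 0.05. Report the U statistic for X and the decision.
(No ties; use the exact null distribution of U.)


Step 1: Combine and sort all 15 observations; assign midranks.
sorted (value, group): (5,X), (8,X), (11,X), (16,X), (17,X), (18,Y), (19,X), (22,Y), (23,Y), (24,X), (25,Y), (28,Y), (30,X), (34,Y), (39,Y)
ranks: 5->1, 8->2, 11->3, 16->4, 17->5, 18->6, 19->7, 22->8, 23->9, 24->10, 25->11, 28->12, 30->13, 34->14, 39->15
Step 2: Rank sum for X: R1 = 1 + 2 + 3 + 4 + 5 + 7 + 10 + 13 = 45.
Step 3: U_X = R1 - n1(n1+1)/2 = 45 - 8*9/2 = 45 - 36 = 9.
       U_Y = n1*n2 - U_X = 56 - 9 = 47.
Step 4: No ties, so the exact null distribution of U (based on enumerating the C(15,8) = 6435 equally likely rank assignments) gives the two-sided p-value.
Step 5: p-value = 0.028904; compare to alpha = 0.05. reject H0.

U_X = 9, p = 0.028904, reject H0 at alpha = 0.05.
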